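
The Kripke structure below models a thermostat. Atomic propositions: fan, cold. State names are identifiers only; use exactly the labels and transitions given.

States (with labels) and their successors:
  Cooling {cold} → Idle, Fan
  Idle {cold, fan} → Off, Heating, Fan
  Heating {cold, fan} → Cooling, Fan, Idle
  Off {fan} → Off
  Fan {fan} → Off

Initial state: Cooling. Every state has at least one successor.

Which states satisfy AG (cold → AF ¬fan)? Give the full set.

States satisfying cold → AF ¬fan: {Cooling, Off, Fan}.
States satisfying AG (cold → AF ¬fan): {Off, Fan}.

{Off, Fan}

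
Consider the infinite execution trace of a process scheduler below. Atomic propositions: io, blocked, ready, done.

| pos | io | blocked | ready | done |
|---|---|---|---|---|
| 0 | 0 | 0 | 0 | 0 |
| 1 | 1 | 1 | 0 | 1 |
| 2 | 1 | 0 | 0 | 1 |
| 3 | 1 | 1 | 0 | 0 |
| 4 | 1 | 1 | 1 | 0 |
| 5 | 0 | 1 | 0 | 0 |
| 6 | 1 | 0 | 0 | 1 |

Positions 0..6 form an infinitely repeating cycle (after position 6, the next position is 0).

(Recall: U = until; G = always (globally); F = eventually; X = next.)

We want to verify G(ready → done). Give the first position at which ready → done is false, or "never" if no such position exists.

4

Check ready → done at each position in order: 0 ✓, 1 ✓, 2 ✓, 3 ✓.
At position 4 the labels are {blocked, io, ready}, so ready → done is false there. This is the first violation.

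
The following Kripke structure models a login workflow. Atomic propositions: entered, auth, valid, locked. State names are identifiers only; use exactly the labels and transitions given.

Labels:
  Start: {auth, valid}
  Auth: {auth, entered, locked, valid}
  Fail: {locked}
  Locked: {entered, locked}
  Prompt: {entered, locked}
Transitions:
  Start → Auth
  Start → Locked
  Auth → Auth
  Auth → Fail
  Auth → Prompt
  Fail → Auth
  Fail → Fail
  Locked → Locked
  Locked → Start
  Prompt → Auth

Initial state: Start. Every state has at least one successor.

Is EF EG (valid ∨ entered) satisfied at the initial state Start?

Holds

States satisfying EG (valid ∨ entered): {Start, Auth, Locked, Prompt}.
States satisfying EF EG (valid ∨ entered): {Start, Auth, Fail, Locked, Prompt}.
Some path from Start reaches a state where EG (valid ∨ entered) holds.
Start ∈ Sat(EF EG (valid ∨ entered)).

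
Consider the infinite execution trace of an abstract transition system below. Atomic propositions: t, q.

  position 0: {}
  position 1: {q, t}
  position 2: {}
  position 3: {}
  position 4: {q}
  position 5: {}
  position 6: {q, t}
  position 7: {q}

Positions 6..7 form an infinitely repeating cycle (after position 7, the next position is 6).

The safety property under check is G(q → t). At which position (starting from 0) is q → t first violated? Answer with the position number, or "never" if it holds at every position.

4

Check q → t at each position in order: 0 ✓, 1 ✓, 2 ✓, 3 ✓.
At position 4 the labels are {q}, so q → t is false there. This is the first violation.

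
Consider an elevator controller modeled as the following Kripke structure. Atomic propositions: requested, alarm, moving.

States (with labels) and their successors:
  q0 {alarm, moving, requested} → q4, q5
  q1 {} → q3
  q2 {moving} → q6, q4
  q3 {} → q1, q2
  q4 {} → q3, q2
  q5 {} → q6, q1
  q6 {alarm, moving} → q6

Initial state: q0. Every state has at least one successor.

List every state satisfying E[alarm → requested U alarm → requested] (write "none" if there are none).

{q0, q1, q2, q3, q4, q5}

States satisfying alarm → requested: {q0, q1, q2, q3, q4, q5}.
States satisfying E[alarm → requested U alarm → requested]: {q0, q1, q2, q3, q4, q5}.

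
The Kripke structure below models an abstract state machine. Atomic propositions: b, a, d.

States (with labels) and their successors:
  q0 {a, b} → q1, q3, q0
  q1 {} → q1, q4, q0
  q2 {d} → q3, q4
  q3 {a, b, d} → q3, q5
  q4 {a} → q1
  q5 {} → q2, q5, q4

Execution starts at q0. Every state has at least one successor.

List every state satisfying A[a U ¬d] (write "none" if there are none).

States satisfying a: {q0, q3, q4}.
States satisfying ¬d: {q0, q1, q4, q5}.
States satisfying A[a U ¬d]: {q0, q1, q4, q5}.

{q0, q1, q4, q5}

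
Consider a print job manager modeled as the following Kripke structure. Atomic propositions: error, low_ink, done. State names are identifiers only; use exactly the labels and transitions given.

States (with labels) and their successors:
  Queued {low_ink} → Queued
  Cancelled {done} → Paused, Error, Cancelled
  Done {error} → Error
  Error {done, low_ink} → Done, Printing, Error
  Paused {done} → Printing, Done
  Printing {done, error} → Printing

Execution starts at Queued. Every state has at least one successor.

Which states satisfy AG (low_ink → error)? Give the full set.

{Printing}

States satisfying low_ink → error: {Cancelled, Done, Paused, Printing}.
States satisfying AG (low_ink → error): {Printing}.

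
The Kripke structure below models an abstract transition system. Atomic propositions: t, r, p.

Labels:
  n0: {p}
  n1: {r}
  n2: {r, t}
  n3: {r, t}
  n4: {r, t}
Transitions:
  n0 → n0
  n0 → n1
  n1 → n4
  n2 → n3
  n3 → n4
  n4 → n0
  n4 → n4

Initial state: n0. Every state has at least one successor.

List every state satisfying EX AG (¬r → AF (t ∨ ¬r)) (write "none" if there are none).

States satisfying AG (¬r → AF (t ∨ ¬r)): {n0, n1, n2, n3, n4}.
States satisfying EX AG (¬r → AF (t ∨ ¬r)): {n0, n1, n2, n3, n4}.

{n0, n1, n2, n3, n4}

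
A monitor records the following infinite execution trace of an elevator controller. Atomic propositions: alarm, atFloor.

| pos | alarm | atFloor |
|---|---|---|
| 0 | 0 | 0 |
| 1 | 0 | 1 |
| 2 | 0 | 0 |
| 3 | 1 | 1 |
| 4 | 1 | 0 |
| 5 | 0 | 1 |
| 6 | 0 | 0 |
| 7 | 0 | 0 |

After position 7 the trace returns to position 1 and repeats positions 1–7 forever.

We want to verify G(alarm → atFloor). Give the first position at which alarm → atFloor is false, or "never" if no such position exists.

4

Check alarm → atFloor at each position in order: 0 ✓, 1 ✓, 2 ✓, 3 ✓.
At position 4 the labels are {alarm}, so alarm → atFloor is false there. This is the first violation.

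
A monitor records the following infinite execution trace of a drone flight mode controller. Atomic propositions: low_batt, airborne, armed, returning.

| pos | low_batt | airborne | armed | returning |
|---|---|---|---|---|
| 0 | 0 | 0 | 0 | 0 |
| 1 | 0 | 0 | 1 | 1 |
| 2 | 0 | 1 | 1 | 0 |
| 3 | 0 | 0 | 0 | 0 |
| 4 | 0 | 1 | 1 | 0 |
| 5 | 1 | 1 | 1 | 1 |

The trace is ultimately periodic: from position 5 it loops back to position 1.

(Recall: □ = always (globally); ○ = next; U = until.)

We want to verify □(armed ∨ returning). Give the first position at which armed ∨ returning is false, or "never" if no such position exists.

0

At position 0 the labels are {}, so armed ∨ returning is false there. This is the first violation.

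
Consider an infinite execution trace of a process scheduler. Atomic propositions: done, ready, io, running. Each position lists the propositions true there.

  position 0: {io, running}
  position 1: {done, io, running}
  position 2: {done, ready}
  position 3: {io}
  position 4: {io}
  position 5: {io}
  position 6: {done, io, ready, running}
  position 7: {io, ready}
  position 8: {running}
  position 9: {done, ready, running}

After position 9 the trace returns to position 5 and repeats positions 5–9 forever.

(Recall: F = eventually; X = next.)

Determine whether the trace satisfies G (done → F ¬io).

Satisfied

done → F ¬io holds at every position 0..9, and those are all positions ever visited, so G (done → F ¬io) holds.
Positions where done holds: 1, 2, 6, 9.
Check F ¬io at each: 1→ok, 2→ok, 6→ok, 9→ok.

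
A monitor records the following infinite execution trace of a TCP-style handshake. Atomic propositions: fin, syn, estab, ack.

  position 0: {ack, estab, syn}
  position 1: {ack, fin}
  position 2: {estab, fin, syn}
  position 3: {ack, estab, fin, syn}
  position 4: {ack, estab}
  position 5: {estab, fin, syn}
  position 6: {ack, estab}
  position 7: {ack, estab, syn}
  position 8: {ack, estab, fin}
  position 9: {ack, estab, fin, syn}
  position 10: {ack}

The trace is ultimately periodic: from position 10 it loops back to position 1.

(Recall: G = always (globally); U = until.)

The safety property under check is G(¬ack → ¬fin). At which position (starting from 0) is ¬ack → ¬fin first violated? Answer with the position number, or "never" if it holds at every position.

Check ¬ack → ¬fin at each position in order: 0 ✓, 1 ✓.
At position 2 the labels are {estab, fin, syn}, so ¬ack → ¬fin is false there. This is the first violation.

2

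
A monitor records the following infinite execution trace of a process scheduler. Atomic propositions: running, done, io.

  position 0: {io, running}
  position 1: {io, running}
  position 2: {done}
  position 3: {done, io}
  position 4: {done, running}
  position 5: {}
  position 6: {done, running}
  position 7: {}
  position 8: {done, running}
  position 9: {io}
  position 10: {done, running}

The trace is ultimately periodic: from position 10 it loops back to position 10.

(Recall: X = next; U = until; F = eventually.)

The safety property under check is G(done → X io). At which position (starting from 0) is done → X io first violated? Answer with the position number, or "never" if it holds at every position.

Check done → X io at each position in order: 0 ✓, 1 ✓, 2 ✓.
At position 3 the labels are {done, io} and the next position 4 has {done, running}, so done → X io is false there. This is the first violation.

3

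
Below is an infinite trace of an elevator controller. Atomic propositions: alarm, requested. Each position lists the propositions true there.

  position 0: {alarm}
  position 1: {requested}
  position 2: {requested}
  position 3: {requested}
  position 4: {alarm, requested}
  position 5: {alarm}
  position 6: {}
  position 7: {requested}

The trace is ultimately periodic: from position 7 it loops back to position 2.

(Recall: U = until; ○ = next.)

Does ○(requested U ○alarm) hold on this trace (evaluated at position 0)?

The position after 0 is 1; requested U ○alarm is true there.

Satisfied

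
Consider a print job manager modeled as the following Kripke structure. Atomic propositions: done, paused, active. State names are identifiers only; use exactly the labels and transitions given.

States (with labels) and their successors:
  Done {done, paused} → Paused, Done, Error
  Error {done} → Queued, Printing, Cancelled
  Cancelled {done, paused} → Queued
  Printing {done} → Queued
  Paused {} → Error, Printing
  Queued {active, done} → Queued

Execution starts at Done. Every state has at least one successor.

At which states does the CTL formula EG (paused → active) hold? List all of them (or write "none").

{Error, Printing, Paused, Queued}

States satisfying paused → active: {Error, Printing, Paused, Queued}.
States satisfying EG (paused → active): {Error, Printing, Paused, Queued}.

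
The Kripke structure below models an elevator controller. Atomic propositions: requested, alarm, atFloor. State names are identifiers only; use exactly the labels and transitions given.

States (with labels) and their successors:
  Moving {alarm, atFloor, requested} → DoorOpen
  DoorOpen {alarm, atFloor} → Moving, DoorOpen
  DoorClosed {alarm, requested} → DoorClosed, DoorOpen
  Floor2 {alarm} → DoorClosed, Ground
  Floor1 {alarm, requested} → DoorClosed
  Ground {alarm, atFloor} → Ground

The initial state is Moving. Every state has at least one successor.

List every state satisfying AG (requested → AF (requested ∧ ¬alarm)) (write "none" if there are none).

States satisfying requested → AF (requested ∧ ¬alarm): {DoorOpen, Floor2, Ground}.
States satisfying AG (requested → AF (requested ∧ ¬alarm)): {Ground}.

{Ground}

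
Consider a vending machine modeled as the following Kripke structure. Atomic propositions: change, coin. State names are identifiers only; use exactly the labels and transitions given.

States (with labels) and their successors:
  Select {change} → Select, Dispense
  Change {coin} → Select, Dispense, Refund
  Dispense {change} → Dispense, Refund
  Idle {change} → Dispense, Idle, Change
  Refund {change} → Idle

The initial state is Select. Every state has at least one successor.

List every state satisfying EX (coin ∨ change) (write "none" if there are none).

States satisfying coin ∨ change: {Select, Change, Dispense, Idle, Refund}.
States satisfying EX (coin ∨ change): {Select, Change, Dispense, Idle, Refund}.

{Select, Change, Dispense, Idle, Refund}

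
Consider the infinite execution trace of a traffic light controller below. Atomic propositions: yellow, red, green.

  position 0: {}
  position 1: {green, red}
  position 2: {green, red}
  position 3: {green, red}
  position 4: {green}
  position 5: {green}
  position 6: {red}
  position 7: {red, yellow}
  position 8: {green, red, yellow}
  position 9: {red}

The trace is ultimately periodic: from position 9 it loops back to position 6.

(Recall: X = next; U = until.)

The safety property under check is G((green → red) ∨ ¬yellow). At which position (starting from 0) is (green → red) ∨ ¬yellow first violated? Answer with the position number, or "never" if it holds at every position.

(green → red) ∨ ¬yellow holds at every position 0..9, and those are all the positions the trace ever visits, so the invariant G((green → red) ∨ ¬yellow) is never violated.

never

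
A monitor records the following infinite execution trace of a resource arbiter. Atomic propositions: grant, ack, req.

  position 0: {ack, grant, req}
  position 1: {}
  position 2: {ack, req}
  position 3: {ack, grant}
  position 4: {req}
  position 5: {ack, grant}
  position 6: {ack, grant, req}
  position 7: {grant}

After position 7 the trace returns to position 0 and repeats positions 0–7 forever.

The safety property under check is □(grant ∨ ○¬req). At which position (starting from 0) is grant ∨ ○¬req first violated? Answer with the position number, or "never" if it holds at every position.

1

Check grant ∨ ○¬req at each position in order: 0 ✓.
At position 1 the labels are {} and the next position 2 has {ack, req}, so grant ∨ ○¬req is false there. This is the first violation.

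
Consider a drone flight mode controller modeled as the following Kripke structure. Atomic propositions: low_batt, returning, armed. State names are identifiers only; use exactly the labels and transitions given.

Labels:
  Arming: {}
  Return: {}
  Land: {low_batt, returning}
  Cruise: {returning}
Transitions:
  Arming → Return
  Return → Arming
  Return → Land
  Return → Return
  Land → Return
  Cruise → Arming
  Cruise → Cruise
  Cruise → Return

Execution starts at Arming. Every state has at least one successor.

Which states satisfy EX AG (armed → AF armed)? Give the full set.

{Arming, Return, Land, Cruise}

States satisfying AG (armed → AF armed): {Arming, Return, Land, Cruise}.
States satisfying EX AG (armed → AF armed): {Arming, Return, Land, Cruise}.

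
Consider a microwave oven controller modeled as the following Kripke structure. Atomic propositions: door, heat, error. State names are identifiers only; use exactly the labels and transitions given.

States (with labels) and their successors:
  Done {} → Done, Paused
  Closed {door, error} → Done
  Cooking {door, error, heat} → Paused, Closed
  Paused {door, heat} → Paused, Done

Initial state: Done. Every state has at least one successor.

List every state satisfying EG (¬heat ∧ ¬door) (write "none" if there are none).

States satisfying ¬heat ∧ ¬door: {Done}.
States satisfying EG (¬heat ∧ ¬door): {Done}.

{Done}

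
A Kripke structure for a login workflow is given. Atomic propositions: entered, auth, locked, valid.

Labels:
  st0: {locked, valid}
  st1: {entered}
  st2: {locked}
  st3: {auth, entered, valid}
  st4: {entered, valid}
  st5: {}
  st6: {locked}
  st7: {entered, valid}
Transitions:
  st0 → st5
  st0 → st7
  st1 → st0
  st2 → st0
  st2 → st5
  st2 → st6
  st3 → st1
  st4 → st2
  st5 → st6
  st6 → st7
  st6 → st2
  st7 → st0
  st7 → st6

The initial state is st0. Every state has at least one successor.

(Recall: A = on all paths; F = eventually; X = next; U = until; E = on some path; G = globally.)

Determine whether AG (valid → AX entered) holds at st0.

Does not hold

States satisfying valid → AX entered: {st1, st2, st3, st5, st6}.
States satisfying AG (valid → AX entered): ∅.
st0 is reachable from st0 and violates valid → AX entered, so AG fails at st0.
st0 ∉ Sat(AG (valid → AX entered)).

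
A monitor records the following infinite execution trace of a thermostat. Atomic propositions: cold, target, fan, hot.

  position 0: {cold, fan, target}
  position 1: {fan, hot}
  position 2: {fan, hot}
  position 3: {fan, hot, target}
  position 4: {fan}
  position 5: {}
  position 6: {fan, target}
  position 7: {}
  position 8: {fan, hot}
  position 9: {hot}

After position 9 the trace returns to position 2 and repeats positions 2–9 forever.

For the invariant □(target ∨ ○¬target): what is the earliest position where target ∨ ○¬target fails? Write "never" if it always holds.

Check target ∨ ○¬target at each position in order: 0 ✓, 1 ✓.
At position 2 the labels are {fan, hot} and the next position 3 has {fan, hot, target}, so target ∨ ○¬target is false there. This is the first violation.

2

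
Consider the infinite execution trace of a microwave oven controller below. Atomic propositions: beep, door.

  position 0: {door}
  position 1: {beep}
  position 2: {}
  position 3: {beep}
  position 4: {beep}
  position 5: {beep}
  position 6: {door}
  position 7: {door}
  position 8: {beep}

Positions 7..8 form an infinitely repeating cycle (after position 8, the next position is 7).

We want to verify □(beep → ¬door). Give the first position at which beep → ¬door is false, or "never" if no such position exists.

beep → ¬door holds at every position 0..8, and those are all the positions the trace ever visits, so the invariant □(beep → ¬door) is never violated.

never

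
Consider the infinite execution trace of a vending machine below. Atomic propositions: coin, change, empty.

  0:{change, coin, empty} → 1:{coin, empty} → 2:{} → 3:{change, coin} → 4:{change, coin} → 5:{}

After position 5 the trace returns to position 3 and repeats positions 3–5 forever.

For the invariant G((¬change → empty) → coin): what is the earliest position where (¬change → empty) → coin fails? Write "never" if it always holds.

(¬change → empty) → coin holds at every position 0..5, and those are all the positions the trace ever visits, so the invariant G((¬change → empty) → coin) is never violated.

never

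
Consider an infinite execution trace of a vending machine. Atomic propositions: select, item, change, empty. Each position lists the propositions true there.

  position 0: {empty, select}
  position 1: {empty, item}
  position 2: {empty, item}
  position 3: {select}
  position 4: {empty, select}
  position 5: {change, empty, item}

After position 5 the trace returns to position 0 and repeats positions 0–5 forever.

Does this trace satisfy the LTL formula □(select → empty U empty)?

Violated

select → empty U empty must hold at every position from 0 onward. It fails at position 3, so □(select → empty U empty) is false.
Positions where select holds: 0, 3, 4.
Check empty U empty at each: 0→ok, 3→fails, 4→ok.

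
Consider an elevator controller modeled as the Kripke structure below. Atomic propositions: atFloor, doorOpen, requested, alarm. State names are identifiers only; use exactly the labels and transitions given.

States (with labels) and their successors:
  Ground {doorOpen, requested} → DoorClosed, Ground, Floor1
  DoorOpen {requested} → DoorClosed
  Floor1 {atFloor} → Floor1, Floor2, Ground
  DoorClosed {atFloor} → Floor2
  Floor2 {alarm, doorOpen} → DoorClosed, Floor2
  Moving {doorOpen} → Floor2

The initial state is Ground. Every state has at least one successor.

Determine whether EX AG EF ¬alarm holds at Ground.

Satisfied

States satisfying AG EF ¬alarm: {Ground, DoorOpen, Floor1, DoorClosed, Floor2, Moving}.
States satisfying EX AG EF ¬alarm: {Ground, DoorOpen, Floor1, DoorClosed, Floor2, Moving}.
Ground ∈ Sat(EX AG EF ¬alarm).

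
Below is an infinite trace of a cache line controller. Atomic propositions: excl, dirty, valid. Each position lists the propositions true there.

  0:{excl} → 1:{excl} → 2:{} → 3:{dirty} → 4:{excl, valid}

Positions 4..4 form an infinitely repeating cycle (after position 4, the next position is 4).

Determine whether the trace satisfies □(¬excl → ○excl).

¬excl → ○excl must hold at every position from 0 onward. It fails at position 2, so □(¬excl → ○excl) is false.
Positions where ¬excl holds: 2, 3.
Check ○excl at each: 2→fails, 3→ok.

Violated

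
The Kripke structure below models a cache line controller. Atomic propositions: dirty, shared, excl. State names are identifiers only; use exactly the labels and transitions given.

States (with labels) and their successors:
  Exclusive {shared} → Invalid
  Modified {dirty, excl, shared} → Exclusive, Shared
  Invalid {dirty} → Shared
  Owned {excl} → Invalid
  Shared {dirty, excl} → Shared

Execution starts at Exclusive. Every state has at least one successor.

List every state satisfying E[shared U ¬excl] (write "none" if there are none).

States satisfying shared: {Exclusive, Modified}.
States satisfying ¬excl: {Exclusive, Invalid}.
States satisfying E[shared U ¬excl]: {Exclusive, Modified, Invalid}.

{Exclusive, Modified, Invalid}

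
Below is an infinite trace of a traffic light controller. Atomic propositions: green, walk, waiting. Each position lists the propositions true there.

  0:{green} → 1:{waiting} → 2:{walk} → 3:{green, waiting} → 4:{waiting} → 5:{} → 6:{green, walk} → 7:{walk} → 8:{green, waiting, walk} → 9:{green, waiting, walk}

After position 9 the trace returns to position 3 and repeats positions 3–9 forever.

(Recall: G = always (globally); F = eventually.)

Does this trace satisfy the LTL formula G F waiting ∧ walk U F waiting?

Satisfied

F waiting holds at every position 0..9, and those are all positions ever visited, so G F waiting holds.
Walking from position 0: F waiting first holds at position 0, and walk holds at every earlier position along the way, so walk U F waiting holds.
At position 0: G F waiting is true; walk U F waiting is true; so G F waiting ∧ walk U F waiting is true.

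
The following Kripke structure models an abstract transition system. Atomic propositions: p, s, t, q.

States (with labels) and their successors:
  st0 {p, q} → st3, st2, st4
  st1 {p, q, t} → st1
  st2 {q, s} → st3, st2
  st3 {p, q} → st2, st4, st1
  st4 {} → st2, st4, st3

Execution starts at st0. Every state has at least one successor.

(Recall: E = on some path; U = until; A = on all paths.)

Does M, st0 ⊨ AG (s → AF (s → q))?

States satisfying s → AF (s → q): {st0, st1, st2, st3, st4}.
States satisfying AG (s → AF (s → q)): {st0, st1, st2, st3, st4}.
Every state reachable from st0 satisfies s → AF (s → q).
st0 ∈ Sat(AG (s → AF (s → q))).

Holds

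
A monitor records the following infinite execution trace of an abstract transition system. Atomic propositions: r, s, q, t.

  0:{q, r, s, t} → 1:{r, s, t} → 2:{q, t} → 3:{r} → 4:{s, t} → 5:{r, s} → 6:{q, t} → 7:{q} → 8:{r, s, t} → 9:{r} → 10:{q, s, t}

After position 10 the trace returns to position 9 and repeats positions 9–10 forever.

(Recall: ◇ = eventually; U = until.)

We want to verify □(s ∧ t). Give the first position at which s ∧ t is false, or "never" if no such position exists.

2

Check s ∧ t at each position in order: 0 ✓, 1 ✓.
At position 2 the labels are {q, t}, so s ∧ t is false there. This is the first violation.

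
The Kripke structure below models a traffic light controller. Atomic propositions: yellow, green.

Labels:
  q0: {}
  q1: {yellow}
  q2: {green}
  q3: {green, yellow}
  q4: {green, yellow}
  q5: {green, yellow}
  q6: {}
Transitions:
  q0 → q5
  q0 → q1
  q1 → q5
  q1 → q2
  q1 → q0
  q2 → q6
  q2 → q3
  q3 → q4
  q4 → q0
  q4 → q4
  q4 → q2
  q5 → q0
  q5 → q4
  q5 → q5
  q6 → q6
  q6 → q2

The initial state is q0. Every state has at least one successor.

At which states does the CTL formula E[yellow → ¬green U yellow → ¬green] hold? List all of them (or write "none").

{q0, q1, q2, q6}

States satisfying yellow → ¬green: {q0, q1, q2, q6}.
States satisfying E[yellow → ¬green U yellow → ¬green]: {q0, q1, q2, q6}.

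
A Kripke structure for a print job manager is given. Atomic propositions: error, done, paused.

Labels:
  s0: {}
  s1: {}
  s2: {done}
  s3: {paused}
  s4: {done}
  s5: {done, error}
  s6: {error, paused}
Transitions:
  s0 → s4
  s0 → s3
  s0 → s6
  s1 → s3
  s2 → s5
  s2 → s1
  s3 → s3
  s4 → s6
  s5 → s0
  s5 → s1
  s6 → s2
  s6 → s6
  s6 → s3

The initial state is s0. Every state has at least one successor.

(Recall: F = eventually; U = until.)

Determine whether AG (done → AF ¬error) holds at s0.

Holds

States satisfying done → AF ¬error: {s0, s1, s2, s3, s4, s5, s6}.
States satisfying AG (done → AF ¬error): {s0, s1, s2, s3, s4, s5, s6}.
Every state reachable from s0 satisfies done → AF ¬error.
s0 ∈ Sat(AG (done → AF ¬error)).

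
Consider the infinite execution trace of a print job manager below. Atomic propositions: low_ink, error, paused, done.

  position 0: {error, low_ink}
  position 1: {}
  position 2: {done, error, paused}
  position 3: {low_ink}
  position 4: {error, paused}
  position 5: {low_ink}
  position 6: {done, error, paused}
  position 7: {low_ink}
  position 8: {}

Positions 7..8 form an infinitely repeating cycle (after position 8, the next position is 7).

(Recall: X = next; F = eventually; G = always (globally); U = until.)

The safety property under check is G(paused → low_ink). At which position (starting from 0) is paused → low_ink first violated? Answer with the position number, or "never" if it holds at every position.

2

Check paused → low_ink at each position in order: 0 ✓, 1 ✓.
At position 2 the labels are {done, error, paused}, so paused → low_ink is false there. This is the first violation.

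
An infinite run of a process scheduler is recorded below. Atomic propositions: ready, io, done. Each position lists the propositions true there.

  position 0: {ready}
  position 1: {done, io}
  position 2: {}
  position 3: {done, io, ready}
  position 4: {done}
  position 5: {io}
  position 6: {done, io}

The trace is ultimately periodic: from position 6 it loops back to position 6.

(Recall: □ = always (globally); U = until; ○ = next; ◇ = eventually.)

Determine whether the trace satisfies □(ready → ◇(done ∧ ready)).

Holds

ready → ◇(done ∧ ready) holds at every position 0..6, and those are all positions ever visited, so □(ready → ◇(done ∧ ready)) holds.
Positions where ready holds: 0, 3.
Check ◇(done ∧ ready) at each: 0→ok, 3→ok.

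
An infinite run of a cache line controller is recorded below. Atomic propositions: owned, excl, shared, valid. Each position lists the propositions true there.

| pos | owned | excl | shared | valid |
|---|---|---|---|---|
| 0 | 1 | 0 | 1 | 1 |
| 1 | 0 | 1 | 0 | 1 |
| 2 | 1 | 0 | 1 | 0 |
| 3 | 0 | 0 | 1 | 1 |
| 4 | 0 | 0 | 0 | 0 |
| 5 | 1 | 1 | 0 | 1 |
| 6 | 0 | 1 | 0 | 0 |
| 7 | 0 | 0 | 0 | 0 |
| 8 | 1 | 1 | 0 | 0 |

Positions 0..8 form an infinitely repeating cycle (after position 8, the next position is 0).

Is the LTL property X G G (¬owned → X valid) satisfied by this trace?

Does not hold

The position after 0 is 1; G G (¬owned → X valid) is false there.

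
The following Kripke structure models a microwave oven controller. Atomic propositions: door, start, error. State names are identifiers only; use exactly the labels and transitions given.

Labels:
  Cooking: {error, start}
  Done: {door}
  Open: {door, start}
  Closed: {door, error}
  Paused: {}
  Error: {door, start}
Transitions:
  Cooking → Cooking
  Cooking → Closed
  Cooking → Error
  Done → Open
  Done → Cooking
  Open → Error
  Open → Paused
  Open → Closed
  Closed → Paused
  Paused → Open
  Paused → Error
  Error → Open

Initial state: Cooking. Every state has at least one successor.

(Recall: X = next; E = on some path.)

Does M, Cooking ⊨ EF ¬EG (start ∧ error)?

States satisfying ¬EG (start ∧ error): {Done, Open, Closed, Paused, Error}.
States satisfying EF ¬EG (start ∧ error): {Cooking, Done, Open, Closed, Paused, Error}.
Some path from Cooking reaches a state where ¬EG (start ∧ error) holds.
Cooking ∈ Sat(EF ¬EG (start ∧ error)).

Yes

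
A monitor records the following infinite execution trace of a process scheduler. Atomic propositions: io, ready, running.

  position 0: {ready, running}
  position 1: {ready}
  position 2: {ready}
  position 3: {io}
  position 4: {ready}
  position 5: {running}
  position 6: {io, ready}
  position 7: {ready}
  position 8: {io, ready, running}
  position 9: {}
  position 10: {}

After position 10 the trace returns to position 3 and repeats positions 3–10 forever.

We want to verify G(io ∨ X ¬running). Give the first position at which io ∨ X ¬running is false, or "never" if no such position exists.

Check io ∨ X ¬running at each position in order: 0 ✓, 1 ✓, 2 ✓, 3 ✓.
At position 4 the labels are {ready} and the next position 5 has {running}, so io ∨ X ¬running is false there. This is the first violation.

4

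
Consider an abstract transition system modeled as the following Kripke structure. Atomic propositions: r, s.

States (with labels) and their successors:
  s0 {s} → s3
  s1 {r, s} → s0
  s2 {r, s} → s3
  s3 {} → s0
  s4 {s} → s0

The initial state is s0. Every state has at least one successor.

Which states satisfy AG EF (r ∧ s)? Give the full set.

none

States satisfying EF (r ∧ s): {s1, s2}.
States satisfying AG EF (r ∧ s): ∅.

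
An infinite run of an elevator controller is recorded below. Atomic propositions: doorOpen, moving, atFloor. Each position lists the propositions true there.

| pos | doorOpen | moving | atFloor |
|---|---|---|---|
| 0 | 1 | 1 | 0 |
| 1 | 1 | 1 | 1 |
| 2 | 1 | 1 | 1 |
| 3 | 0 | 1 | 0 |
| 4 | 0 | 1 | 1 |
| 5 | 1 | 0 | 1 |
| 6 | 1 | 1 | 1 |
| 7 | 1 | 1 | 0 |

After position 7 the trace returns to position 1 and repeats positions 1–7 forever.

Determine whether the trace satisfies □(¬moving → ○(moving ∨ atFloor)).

¬moving → ○(moving ∨ atFloor) holds at every position 0..7, and those are all positions ever visited, so □(¬moving → ○(moving ∨ atFloor)) holds.
Positions where ¬moving holds: 5.
Check ○(moving ∨ atFloor) at each: 5→ok.

Yes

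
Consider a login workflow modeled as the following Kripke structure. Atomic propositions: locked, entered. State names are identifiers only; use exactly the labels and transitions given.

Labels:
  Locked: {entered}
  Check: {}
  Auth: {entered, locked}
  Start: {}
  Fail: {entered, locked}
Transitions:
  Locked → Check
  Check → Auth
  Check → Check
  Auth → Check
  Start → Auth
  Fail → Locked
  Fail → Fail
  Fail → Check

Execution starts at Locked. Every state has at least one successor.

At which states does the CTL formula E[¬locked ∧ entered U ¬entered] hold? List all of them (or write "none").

{Locked, Check, Start}

States satisfying ¬locked ∧ entered: {Locked}.
States satisfying ¬entered: {Check, Start}.
States satisfying E[¬locked ∧ entered U ¬entered]: {Locked, Check, Start}.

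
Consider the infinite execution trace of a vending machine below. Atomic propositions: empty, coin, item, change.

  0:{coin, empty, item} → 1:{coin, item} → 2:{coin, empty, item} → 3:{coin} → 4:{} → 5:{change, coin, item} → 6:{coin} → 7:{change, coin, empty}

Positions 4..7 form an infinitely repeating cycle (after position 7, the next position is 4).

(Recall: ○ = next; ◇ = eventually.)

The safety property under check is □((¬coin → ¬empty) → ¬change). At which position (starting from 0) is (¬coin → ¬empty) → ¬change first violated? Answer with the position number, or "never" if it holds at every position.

Check (¬coin → ¬empty) → ¬change at each position in order: 0 ✓, 1 ✓, 2 ✓, 3 ✓, 4 ✓.
At position 5 the labels are {change, coin, item}, so (¬coin → ¬empty) → ¬change is false there. This is the first violation.

5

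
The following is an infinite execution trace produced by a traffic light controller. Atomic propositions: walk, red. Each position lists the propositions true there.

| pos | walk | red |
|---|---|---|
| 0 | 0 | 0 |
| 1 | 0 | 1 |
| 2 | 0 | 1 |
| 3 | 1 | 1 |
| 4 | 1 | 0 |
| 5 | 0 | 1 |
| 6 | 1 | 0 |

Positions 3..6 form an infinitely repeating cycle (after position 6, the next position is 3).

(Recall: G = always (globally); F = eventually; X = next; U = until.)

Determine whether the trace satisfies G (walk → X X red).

No

walk → X X red must hold at every position from 0 onward. It fails at position 4, so G (walk → X X red) is false.
Positions where walk holds: 3, 4, 6.
Check X X red at each: 3→ok, 4→fails, 6→fails.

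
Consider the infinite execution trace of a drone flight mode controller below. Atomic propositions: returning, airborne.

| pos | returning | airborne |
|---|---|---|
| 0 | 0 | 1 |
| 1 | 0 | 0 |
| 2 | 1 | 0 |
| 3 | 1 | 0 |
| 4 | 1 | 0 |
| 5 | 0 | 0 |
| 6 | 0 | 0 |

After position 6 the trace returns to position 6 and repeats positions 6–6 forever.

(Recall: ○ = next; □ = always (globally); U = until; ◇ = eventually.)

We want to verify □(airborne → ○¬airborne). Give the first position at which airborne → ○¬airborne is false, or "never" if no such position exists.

never

airborne → ○¬airborne holds at every position 0..6, and those are all the positions the trace ever visits, so the invariant □(airborne → ○¬airborne) is never violated.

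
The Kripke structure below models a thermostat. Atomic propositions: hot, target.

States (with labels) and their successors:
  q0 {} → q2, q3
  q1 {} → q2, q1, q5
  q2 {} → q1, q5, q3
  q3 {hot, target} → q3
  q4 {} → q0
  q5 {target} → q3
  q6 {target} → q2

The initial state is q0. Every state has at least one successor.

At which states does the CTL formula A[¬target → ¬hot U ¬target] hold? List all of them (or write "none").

States satisfying ¬target → ¬hot: {q0, q1, q2, q3, q4, q5, q6}.
States satisfying ¬target: {q0, q1, q2, q4}.
States satisfying A[¬target → ¬hot U ¬target]: {q0, q1, q2, q4, q6}.

{q0, q1, q2, q4, q6}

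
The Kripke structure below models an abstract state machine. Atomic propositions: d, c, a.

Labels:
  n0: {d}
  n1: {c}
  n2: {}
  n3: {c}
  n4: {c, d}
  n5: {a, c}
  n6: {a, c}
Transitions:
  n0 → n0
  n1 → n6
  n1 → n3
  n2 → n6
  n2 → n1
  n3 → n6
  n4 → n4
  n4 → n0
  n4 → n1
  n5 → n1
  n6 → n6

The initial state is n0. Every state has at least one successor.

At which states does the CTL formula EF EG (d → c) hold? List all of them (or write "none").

States satisfying EG (d → c): {n1, n2, n3, n4, n5, n6}.
States satisfying EF EG (d → c): {n1, n2, n3, n4, n5, n6}.

{n1, n2, n3, n4, n5, n6}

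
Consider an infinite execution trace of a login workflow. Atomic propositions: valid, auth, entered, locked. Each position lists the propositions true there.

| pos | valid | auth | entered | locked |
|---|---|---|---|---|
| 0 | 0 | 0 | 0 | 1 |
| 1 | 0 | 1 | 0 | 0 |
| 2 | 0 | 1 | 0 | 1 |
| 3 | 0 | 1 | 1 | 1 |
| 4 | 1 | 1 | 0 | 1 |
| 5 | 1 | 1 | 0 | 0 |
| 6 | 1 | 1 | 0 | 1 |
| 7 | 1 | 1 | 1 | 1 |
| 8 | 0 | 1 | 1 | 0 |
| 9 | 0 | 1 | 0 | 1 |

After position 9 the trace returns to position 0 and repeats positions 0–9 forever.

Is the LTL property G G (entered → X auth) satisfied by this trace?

G (entered → X auth) holds at every position 0..9, and those are all positions ever visited, so G G (entered → X auth) holds.

Satisfied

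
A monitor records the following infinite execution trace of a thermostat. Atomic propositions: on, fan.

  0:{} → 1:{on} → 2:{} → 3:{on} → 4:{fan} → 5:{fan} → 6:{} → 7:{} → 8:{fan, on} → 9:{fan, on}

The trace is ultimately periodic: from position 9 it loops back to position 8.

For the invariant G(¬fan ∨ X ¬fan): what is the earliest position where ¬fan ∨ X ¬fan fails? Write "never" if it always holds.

Check ¬fan ∨ X ¬fan at each position in order: 0 ✓, 1 ✓, 2 ✓, 3 ✓.
At position 4 the labels are {fan} and the next position 5 has {fan}, so ¬fan ∨ X ¬fan is false there. This is the first violation.

4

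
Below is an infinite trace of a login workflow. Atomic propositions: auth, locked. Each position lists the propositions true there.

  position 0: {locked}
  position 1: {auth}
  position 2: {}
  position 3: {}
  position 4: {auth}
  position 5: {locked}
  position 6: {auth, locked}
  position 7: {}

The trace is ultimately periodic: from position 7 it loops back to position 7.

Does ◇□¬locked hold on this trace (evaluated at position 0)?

□¬locked holds at position 7, which is reachable from 0, so ◇□¬locked holds.

Holds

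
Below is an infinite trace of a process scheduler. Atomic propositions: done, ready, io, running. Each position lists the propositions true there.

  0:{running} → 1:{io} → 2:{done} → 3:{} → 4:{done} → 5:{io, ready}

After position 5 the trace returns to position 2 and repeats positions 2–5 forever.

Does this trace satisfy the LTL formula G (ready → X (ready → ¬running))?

ready → X (ready → ¬running) holds at every position 0..5, and those are all positions ever visited, so G (ready → X (ready → ¬running)) holds.
Positions where ready holds: 5.
Check X (ready → ¬running) at each: 5→ok.

Yes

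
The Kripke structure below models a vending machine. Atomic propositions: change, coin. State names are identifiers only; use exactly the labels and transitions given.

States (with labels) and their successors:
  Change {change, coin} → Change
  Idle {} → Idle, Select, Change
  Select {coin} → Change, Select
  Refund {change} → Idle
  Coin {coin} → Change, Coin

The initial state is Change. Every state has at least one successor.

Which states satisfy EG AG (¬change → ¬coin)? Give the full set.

{Change}

States satisfying AG (¬change → ¬coin): {Change}.
States satisfying EG AG (¬change → ¬coin): {Change}.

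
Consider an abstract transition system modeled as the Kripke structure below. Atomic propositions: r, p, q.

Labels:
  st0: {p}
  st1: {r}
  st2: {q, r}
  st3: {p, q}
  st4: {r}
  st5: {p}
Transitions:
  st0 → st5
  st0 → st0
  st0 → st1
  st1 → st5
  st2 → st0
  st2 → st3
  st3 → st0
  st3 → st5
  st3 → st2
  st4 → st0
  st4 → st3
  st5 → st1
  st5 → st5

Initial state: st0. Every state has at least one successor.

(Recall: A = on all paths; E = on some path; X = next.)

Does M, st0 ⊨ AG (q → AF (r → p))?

Holds

States satisfying q → AF (r → p): {st0, st1, st2, st3, st4, st5}.
States satisfying AG (q → AF (r → p)): {st0, st1, st2, st3, st4, st5}.
Every state reachable from st0 satisfies q → AF (r → p).
st0 ∈ Sat(AG (q → AF (r → p))).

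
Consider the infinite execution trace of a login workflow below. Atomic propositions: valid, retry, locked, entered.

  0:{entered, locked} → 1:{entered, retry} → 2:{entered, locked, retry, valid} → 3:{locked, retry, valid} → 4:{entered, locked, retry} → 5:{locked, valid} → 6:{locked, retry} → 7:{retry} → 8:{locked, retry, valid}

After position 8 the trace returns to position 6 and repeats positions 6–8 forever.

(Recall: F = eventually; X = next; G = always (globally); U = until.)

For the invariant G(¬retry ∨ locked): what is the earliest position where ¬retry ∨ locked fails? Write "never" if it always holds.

1

Check ¬retry ∨ locked at each position in order: 0 ✓.
At position 1 the labels are {entered, retry}, so ¬retry ∨ locked is false there. This is the first violation.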